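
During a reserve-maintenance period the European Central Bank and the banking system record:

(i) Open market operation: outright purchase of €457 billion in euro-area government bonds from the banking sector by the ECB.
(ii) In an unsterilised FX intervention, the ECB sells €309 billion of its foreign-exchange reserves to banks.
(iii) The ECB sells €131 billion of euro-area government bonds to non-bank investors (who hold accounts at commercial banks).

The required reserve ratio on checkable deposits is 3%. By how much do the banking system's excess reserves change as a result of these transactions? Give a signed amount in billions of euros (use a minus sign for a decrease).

OMO purchase (from banks) €457 billion: reserves +€457B, deposits 0.
FX sale €309 billion: reserves −€309B, deposits 0.
Asset sale (to non-banks) €131 billion: reserves −€131B, deposits −€131B.
Totals: Δreserves = +€17B, Δdeposits = −€131B.
Δrequired reserves = 3% × −€131B = −€3.93B.
Δexcess reserves = Δreserves − Δrequired = +€17B − (−€3.93B) = +€20.93 billion.

+€20.93 billion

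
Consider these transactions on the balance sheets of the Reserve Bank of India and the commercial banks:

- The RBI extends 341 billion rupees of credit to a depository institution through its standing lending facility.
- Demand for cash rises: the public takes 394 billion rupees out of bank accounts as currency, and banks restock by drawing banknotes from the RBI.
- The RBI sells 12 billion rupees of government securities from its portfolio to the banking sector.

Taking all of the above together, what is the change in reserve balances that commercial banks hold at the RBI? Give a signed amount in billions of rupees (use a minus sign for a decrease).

-65 billion

RBI balance sheet:
  Assets:      Securities −12B, Loans to banks +341B
  Liabilities: Bank reserves −65B, Currency in circulation +394B
Commercial banking system:
  Assets:      Reserves at CB −65B, Securities +12B
  Liabilities: Checkable deposits −394B, Borrowings from CB +341B
So the change in reserve balances that commercial banks hold at the RBI is -65 billion.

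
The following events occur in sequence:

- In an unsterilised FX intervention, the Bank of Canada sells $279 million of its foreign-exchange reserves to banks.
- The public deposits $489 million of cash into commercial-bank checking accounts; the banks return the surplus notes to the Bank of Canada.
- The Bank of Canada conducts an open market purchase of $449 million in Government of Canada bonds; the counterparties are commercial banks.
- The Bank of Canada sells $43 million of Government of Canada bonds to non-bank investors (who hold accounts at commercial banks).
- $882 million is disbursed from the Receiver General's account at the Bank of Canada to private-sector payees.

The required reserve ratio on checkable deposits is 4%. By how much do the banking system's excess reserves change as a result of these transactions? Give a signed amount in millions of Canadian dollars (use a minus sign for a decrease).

+$1444.88 million

FX sale $279 million: reserves −$279M, deposits 0.
Currency deposit $489 million: reserves +$489M, deposits +$489M.
OMO purchase (from banks) $449 million: reserves +$449M, deposits 0.
Asset sale (to non-banks) $43 million: reserves −$43M, deposits −$43M.
Government spending $882 million: reserves +$882M, deposits +$882M.
Totals: Δreserves = +$1498M, Δdeposits = +$1328M.
Δrequired reserves = 4% × +$1328M = +$53.12M.
Δexcess reserves = Δreserves − Δrequired = +$1498M − (+$53.12M) = +$1444.88 million.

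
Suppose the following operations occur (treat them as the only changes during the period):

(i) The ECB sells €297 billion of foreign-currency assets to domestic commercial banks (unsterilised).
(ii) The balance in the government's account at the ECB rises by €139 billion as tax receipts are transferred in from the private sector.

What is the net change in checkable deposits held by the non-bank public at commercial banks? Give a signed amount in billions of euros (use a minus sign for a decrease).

FX sale €297 billion: the counterparty is a bank, so public deposits are unchanged → 0.
Government account inflow €139 billion: non-bank counterparties' bank balances fall → −€139B.
Net: 0 − 139 = -€139 billion.

-€139 billion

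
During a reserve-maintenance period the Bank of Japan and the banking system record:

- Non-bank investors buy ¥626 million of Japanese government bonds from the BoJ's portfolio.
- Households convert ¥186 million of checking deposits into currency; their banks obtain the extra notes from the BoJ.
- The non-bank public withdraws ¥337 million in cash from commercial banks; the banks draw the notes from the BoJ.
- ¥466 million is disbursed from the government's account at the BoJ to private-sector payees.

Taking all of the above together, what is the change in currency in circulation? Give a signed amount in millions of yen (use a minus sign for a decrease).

Asset sale (to non-banks) ¥626 million: no currency enters or leaves circulation → 0.
Currency withdrawal ¥186 million: notes leave the central bank → +¥186M.
Currency withdrawal ¥337 million: notes leave the central bank → +¥337M.
Government spending ¥466 million: no currency enters or leaves circulation → 0.
Net: 0 + 186 + 337 + 0 = +¥523 million.

+¥523 million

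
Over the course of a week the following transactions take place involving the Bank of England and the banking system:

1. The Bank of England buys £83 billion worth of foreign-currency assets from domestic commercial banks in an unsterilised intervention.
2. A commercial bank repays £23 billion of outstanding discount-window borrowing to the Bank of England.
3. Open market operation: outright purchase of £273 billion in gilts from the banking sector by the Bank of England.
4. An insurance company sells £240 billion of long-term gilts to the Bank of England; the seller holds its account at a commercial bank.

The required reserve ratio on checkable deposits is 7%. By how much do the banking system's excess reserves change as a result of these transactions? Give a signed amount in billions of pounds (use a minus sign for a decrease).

+£556.2 billion

FX purchase £83 billion: reserves +£83B, deposits 0.
Discount-window repayment £23 billion: reserves −£23B, deposits 0.
OMO purchase (from banks) £273 billion: reserves +£273B, deposits 0.
Asset purchase (from non-banks) £240 billion: reserves +£240B, deposits +£240B.
Totals: Δreserves = +£573B, Δdeposits = +£240B.
Δrequired reserves = 7% × +£240B = +£16.8B.
Δexcess reserves = Δreserves − Δrequired = +£573B − (+£16.8B) = +£556.2 billion.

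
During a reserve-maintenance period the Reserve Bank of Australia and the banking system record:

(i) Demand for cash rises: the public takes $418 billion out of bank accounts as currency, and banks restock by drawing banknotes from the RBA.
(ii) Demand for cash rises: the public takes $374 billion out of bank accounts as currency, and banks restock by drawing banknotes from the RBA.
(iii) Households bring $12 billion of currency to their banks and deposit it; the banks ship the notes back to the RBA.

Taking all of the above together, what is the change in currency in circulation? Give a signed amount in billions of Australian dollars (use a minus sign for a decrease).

Currency withdrawal $418 billion: notes leave the central bank → +$418B.
Currency withdrawal $374 billion: notes leave the central bank → +$374B.
Currency deposit $12 billion: notes return to the central bank → −$12B.
Net: 418 + 374 − 12 = +$780 billion.

+$780 billion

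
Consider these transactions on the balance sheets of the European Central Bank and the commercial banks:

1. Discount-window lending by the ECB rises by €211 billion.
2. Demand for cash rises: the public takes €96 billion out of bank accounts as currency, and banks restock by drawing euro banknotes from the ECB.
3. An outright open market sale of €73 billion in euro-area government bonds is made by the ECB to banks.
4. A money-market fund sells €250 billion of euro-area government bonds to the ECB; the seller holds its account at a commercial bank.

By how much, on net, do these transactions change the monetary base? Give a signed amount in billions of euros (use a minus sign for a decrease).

+€388 billion

Discount-window loan €211 billion: ECB balance sheet expands → +€211B.
Currency withdrawal €96 billion: just a shift between currency and reserves — both are base money → 0.
OMO sale (to banks) €73 billion: ECB balance sheet contracts → −€73B.
Asset purchase (from non-banks) €250 billion: ECB balance sheet expands → +€250B.
Net: 211 + 0 − 73 + 250 = +€388 billion.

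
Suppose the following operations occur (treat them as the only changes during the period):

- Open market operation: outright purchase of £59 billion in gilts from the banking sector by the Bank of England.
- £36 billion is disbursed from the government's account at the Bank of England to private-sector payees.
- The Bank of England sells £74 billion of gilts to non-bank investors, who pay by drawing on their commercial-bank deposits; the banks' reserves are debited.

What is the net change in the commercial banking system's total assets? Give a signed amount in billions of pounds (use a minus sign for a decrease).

-£38 billion

Bank of England balance sheet:
  Assets:      Securities −£15B
  Liabilities: Bank reserves +£21B, Government deposits −£36B
Commercial banking system:
  Assets:      Reserves at CB +£21B, Securities −£59B
  Liabilities: Checkable deposits −£38B
Change in total bank assets = -£38 billion.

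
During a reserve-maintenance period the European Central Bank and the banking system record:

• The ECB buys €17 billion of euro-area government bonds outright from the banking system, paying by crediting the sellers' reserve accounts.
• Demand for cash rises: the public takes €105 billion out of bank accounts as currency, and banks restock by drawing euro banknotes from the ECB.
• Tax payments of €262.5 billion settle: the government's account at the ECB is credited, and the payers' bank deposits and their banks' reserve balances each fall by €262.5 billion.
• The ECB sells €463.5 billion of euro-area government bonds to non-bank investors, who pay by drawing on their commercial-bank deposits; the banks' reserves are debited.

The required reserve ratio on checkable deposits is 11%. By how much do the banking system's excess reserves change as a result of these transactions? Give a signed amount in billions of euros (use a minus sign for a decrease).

-€722.59 billion

OMO purchase (from banks) €17 billion: reserves +€17B, deposits 0.
Currency withdrawal €105 billion: reserves −€105B, deposits −€105B.
Government account inflow €262.5 billion: reserves −€262.5B, deposits −€262.5B.
Asset sale (to non-banks) €463.5 billion: reserves −€463.5B, deposits −€463.5B.
Totals: Δreserves = −€814B, Δdeposits = −€831B.
Δrequired reserves = 11% × −€831B = −€91.41B.
Δexcess reserves = Δreserves − Δrequired = −€814B − (−€91.41B) = -€722.59 billion.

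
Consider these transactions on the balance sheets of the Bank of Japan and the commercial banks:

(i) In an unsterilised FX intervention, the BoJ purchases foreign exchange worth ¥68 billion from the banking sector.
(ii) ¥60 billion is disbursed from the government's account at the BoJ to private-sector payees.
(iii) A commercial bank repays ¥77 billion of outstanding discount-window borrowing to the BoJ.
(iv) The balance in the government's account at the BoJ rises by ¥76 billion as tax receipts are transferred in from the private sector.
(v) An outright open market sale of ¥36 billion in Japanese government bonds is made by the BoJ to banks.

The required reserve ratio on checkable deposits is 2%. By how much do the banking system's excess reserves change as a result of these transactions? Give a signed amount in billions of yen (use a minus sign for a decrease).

-¥60.68 billion

FX purchase ¥68 billion: reserves +¥68B, deposits 0.
Government spending ¥60 billion: reserves +¥60B, deposits +¥60B.
Discount-window repayment ¥77 billion: reserves −¥77B, deposits 0.
Government account inflow ¥76 billion: reserves −¥76B, deposits −¥76B.
OMO sale (to banks) ¥36 billion: reserves −¥36B, deposits 0.
Totals: Δreserves = −¥61B, Δdeposits = −¥16B.
Δrequired reserves = 2% × −¥16B = −¥0.32B.
Δexcess reserves = Δreserves − Δrequired = −¥61B − (−¥0.32B) = -¥60.68 billion.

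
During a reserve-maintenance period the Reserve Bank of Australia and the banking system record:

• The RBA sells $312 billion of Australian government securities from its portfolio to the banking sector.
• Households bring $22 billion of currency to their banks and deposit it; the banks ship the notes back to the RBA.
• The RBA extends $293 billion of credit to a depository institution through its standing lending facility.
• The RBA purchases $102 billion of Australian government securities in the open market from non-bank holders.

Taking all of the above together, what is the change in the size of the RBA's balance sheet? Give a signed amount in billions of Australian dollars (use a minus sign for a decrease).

+$83 billion

RBA balance sheet:
  Assets:      Securities −$210B, Loans to banks +$293B
  Liabilities: Bank reserves +$105B, Currency in circulation −$22B
Commercial banking system:
  Assets:      Reserves at CB +$105B, Securities +$312B
  Liabilities: Checkable deposits +$124B, Borrowings from CB +$293B
Change in total RBA assets = +$83 billion.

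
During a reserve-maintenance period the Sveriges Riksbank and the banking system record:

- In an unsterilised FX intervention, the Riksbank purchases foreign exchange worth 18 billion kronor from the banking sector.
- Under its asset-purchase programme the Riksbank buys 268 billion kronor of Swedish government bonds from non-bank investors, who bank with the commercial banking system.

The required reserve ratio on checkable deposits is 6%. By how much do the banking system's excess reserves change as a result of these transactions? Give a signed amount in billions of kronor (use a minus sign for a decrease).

FX purchase 18 billion kronor: reserves +18B, deposits 0.
Asset purchase (from non-banks) 268 billion kronor: reserves +268B, deposits +268B.
Totals: Δreserves = +286B, Δdeposits = +268B.
Δrequired reserves = 6% × +268B = +16.08B.
Δexcess reserves = Δreserves − Δrequired = +286B − (+16.08B) = +269.92 billion.

+269.92 billion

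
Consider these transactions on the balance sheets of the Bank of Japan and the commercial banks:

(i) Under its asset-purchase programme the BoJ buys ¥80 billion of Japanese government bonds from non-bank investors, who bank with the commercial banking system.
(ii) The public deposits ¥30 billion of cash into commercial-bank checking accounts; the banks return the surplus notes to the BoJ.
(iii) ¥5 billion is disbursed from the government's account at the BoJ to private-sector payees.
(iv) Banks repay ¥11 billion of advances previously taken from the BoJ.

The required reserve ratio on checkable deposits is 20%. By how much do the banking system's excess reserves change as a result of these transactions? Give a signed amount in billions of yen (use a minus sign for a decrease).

+¥81 billion

Asset purchase (from non-banks) ¥80 billion: reserves +¥80B, deposits +¥80B.
Currency deposit ¥30 billion: reserves +¥30B, deposits +¥30B.
Government spending ¥5 billion: reserves +¥5B, deposits +¥5B.
Discount-window repayment ¥11 billion: reserves −¥11B, deposits 0.
Totals: Δreserves = +¥104B, Δdeposits = +¥115B.
Δrequired reserves = 20% × +¥115B = +¥23B.
Δexcess reserves = Δreserves − Δrequired = +¥104B − (+¥23B) = +¥81 billion.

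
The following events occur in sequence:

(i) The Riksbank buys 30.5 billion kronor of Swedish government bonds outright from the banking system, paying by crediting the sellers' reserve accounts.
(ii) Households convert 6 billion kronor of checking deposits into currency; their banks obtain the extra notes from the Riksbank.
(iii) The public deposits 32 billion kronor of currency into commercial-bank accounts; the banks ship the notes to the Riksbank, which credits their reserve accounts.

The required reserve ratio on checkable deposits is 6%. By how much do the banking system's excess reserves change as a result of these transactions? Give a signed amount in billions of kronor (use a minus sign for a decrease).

OMO purchase (from banks) 30.5 billion kronor: reserves +30.5B, deposits 0.
Currency withdrawal 6 billion kronor: reserves −6B, deposits −6B.
Currency deposit 32 billion kronor: reserves +32B, deposits +32B.
Totals: Δreserves = +56.5B, Δdeposits = +26B.
Δrequired reserves = 6% × +26B = +1.56B.
Δexcess reserves = Δreserves − Δrequired = +56.5B − (+1.56B) = +54.94 billion.

+54.94 billion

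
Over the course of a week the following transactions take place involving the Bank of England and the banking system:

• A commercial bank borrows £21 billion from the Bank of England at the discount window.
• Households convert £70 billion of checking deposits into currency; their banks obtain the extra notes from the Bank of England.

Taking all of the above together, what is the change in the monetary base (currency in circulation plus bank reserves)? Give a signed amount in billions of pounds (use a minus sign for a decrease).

+£21 billion

Discount-window loan £21 billion: Bank of England balance sheet expands → +£21B.
Currency withdrawal £70 billion: just a shift between currency and reserves — both are base money → 0.
Net: 21 + 0 = +£21 billion.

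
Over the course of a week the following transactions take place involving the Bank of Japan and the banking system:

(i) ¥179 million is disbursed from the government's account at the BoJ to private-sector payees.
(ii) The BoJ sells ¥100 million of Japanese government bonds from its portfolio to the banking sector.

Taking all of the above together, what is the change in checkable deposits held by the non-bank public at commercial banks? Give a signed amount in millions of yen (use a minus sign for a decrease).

+¥179 million

Government spending ¥179 million: non-bank counterparties' bank balances rise → +¥179M.
OMO sale (to banks) ¥100 million: the counterparty is a bank, so public deposits are unchanged → 0.
Net: 179 + 0 = +¥179 million.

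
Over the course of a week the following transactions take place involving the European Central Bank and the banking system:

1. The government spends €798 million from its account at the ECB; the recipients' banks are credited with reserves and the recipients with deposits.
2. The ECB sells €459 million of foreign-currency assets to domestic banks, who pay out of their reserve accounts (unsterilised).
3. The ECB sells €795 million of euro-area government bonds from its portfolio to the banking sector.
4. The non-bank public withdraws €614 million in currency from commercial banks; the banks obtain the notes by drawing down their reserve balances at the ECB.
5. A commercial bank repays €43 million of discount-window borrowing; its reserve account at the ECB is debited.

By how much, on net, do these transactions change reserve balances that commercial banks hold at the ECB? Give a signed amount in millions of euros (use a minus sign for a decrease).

-€1113 million

Government spending €798 million: government payments flow into bank reserve accounts → +€798M.
FX sale €459 million: the buying banks pay out of their reserve balances → −€459M.
OMO sale (to banks) €795 million: the buying banks pay out of their reserve balances → −€795M.
Currency withdrawal €614 million: banks swap reserves for currency → −€614M.
Discount-window repayment €43 million: repayment is debited from reserves → −€43M.
Net: 798 − 459 − 795 − 614 − 43 = -€1113 million.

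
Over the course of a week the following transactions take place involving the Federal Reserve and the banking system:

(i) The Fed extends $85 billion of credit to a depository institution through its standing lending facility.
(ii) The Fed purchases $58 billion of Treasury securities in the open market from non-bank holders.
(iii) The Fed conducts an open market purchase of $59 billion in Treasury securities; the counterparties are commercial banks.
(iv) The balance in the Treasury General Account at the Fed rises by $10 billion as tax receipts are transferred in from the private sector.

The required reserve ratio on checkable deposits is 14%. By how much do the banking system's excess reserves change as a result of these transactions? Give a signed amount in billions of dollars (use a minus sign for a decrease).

+$185.28 billion

Discount-window loan $85 billion: reserves +$85B, deposits 0.
Asset purchase (from non-banks) $58 billion: reserves +$58B, deposits +$58B.
OMO purchase (from banks) $59 billion: reserves +$59B, deposits 0.
Government account inflow $10 billion: reserves −$10B, deposits −$10B.
Totals: Δreserves = +$192B, Δdeposits = +$48B.
Δrequired reserves = 14% × +$48B = +$6.72B.
Δexcess reserves = Δreserves − Δrequired = +$192B − (+$6.72B) = +$185.28 billion.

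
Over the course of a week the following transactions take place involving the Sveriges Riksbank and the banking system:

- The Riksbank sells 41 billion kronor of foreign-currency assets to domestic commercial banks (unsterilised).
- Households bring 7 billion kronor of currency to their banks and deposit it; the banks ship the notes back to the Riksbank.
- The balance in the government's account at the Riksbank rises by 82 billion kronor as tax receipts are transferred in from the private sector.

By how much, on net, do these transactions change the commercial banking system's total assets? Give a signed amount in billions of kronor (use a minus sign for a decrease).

-75 billion

FX sale 41 billion kronor: just an asset swap on bank balance sheets → 0.
Currency deposit 7 billion kronor: bank balance sheets expand → +7B.
Government account inflow 82 billion kronor: bank balance sheets shrink → −82B.
Net: 0 + 7 − 82 = -75 billion.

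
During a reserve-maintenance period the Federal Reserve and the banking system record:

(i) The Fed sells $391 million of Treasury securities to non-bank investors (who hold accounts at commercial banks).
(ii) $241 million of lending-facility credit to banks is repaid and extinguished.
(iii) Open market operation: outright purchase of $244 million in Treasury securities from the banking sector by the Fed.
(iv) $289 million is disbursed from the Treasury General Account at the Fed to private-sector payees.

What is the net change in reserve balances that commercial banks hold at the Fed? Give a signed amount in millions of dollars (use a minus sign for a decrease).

Asset sale (to non-banks) $391 million: the non-bank buyers' banks settle from reserves → −$391M.
Discount-window repayment $241 million: repayment is debited from reserves → −$241M.
OMO purchase (from banks) $244 million: the Fed pays by crediting reserve accounts → +$244M.
Government spending $289 million: government payments flow into bank reserve accounts → +$289M.
Net: −391 − 241 + 244 + 289 = -$99 million.

-$99 million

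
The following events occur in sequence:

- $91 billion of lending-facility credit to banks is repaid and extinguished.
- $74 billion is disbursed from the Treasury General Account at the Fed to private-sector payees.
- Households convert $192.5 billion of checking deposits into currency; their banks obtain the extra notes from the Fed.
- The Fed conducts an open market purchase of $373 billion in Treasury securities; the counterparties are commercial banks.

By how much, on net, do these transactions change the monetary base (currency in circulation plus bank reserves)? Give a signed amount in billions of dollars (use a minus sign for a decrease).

Discount-window repayment $91 billion: Fed balance sheet contracts → −$91B.
Government spending $74 billion: a non-base liability converts back to reserves → +$74B.
Currency withdrawal $192.5 billion: just a shift between currency and reserves — both are base money → 0.
OMO purchase (from banks) $373 billion: Fed balance sheet expands → +$373B.
Net: −91 + 74 + 0 + 373 = +$356 billion.

+$356 billion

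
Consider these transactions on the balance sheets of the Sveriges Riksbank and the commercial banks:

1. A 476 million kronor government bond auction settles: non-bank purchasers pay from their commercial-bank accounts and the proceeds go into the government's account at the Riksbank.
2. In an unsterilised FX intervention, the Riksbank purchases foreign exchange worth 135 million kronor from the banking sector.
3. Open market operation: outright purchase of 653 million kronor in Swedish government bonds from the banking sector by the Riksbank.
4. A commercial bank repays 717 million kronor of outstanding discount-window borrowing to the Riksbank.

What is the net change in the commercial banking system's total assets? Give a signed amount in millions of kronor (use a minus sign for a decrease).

Riksbank balance sheet:
  Assets:      Securities +653M, Loans to banks −717M, Foreign assets +135M
  Liabilities: Bank reserves −405M, Government deposits +476M
Commercial banking system:
  Assets:      Reserves at CB −405M, Securities −653M, Foreign assets −135M
  Liabilities: Checkable deposits −476M, Borrowings from CB −717M
Change in total bank assets = -1193 million.

-1193 million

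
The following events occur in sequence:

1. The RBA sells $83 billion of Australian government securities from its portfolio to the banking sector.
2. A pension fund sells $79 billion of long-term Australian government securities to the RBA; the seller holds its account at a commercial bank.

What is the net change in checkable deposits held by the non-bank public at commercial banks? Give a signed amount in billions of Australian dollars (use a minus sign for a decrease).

+$79 billion

OMO sale (to banks) $83 billion: the counterparty is a bank, so public deposits are unchanged → 0.
Asset purchase (from non-banks) $79 billion: non-bank counterparties' bank balances rise → +$79B.
Net: 0 + 79 = +$79 billion.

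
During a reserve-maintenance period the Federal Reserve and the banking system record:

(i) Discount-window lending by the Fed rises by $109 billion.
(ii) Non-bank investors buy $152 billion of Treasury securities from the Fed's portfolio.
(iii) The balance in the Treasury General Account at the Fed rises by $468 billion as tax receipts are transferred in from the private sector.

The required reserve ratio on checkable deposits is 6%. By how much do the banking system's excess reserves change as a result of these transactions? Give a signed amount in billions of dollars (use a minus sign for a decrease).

Discount-window loan $109 billion: reserves +$109B, deposits 0.
Asset sale (to non-banks) $152 billion: reserves −$152B, deposits −$152B.
Government account inflow $468 billion: reserves −$468B, deposits −$468B.
Totals: Δreserves = −$511B, Δdeposits = −$620B.
Δrequired reserves = 6% × −$620B = −$37.2B.
Δexcess reserves = Δreserves − Δrequired = −$511B − (−$37.2B) = -$473.8 billion.

-$473.8 billion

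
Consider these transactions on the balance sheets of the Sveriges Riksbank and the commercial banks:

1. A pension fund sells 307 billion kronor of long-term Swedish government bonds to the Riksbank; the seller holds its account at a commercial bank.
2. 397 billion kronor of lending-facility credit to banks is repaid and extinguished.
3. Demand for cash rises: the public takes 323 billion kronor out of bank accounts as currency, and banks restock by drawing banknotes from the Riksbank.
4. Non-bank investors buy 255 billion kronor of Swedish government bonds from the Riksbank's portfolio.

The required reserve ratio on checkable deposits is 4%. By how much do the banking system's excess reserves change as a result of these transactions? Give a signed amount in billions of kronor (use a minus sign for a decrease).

-657.16 billion

Asset purchase (from non-banks) 307 billion kronor: reserves +307B, deposits +307B.
Discount-window repayment 397 billion kronor: reserves −397B, deposits 0.
Currency withdrawal 323 billion kronor: reserves −323B, deposits −323B.
Asset sale (to non-banks) 255 billion kronor: reserves −255B, deposits −255B.
Totals: Δreserves = −668B, Δdeposits = −271B.
Δrequired reserves = 4% × −271B = −10.84B.
Δexcess reserves = Δreserves − Δrequired = −668B − (−10.84B) = -657.16 billion.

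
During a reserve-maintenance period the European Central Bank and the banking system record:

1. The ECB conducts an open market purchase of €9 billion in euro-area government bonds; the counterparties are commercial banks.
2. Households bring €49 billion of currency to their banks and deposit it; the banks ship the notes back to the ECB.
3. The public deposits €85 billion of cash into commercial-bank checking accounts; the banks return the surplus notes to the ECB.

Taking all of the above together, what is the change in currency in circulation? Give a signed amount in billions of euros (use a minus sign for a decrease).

-€134 billion

ECB balance sheet:
  Assets:      Securities +€9B
  Liabilities: Bank reserves +€143B, Currency in circulation −€134B
Commercial banking system:
  Assets:      Reserves at CB +€143B, Securities −€9B
  Liabilities: Checkable deposits +€134B
So the change in currency in circulation is -€134 billion.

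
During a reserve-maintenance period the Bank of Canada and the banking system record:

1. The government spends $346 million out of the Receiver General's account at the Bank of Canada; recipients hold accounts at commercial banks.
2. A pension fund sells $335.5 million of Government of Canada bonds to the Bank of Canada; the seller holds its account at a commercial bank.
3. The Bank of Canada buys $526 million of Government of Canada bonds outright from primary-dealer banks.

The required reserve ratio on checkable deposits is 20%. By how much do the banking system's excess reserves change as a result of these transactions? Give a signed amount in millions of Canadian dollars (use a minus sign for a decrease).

+$1071.2 million

Government spending $346 million: reserves +$346M, deposits +$346M.
Asset purchase (from non-banks) $335.5 million: reserves +$335.5M, deposits +$335.5M.
OMO purchase (from banks) $526 million: reserves +$526M, deposits 0.
Totals: Δreserves = +$1207.5M, Δdeposits = +$681.5M.
Δrequired reserves = 20% × +$681.5M = +$136.3M.
Δexcess reserves = Δreserves − Δrequired = +$1207.5M − (+$136.3M) = +$1071.2 million.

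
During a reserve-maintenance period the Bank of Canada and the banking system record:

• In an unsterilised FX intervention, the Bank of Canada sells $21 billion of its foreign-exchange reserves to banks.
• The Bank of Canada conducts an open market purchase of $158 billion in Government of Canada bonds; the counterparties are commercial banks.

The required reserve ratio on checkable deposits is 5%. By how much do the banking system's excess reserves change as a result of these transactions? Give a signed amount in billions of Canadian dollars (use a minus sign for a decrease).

+$137 billion

FX sale $21 billion: reserves −$21B, deposits 0.
OMO purchase (from banks) $158 billion: reserves +$158B, deposits 0.
Totals: Δreserves = +$137B, Δdeposits = 0.
Δrequired reserves = 5% × 0 = 0.
Δexcess reserves = Δreserves − Δrequired = +$137B − (0) = +$137 billion.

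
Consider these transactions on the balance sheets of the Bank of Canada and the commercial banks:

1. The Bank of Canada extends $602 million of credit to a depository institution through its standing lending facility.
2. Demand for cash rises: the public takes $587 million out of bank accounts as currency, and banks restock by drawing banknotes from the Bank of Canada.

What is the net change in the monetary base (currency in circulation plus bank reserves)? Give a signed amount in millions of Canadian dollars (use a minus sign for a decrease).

Discount-window loan $602 million: Bank of Canada balance sheet expands → +$602M.
Currency withdrawal $587 million: just a shift between currency and reserves — both are base money → 0.
Net: 602 + 0 = +$602 million.

+$602 million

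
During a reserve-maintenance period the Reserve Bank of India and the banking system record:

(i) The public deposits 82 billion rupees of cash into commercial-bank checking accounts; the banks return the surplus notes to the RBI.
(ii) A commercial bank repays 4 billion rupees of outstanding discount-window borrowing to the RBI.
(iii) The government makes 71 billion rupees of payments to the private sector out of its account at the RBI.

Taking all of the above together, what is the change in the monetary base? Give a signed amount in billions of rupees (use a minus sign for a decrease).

+67 billion

Currency deposit 82 billion rupees: just a shift between currency and reserves — both are base money → 0.
Discount-window repayment 4 billion rupees: RBI balance sheet contracts → −4B.
Government spending 71 billion rupees: a non-base liability converts back to reserves → +71B.
Net: 0 − 4 + 71 = +67 billion.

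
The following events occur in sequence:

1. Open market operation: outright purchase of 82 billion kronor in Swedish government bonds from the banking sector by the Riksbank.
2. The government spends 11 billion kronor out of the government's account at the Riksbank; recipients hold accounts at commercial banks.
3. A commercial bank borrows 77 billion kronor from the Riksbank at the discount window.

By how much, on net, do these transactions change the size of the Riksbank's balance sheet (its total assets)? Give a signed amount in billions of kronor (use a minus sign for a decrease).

Riksbank balance sheet:
  Assets:      Securities +82B, Loans to banks +77B
  Liabilities: Bank reserves +170B, Government deposits −11B
Commercial banking system:
  Assets:      Reserves at CB +170B, Securities −82B
  Liabilities: Checkable deposits +11B, Borrowings from CB +77B
Change in total Riksbank assets = +159 billion.

+159 billion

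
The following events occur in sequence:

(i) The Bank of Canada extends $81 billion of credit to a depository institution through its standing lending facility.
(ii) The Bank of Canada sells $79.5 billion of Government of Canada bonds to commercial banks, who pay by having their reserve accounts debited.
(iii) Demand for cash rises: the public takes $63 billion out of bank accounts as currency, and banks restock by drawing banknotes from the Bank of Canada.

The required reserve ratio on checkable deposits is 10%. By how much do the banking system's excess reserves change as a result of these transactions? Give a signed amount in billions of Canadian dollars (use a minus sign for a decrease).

Discount-window loan $81 billion: reserves +$81B, deposits 0.
OMO sale (to banks) $79.5 billion: reserves −$79.5B, deposits 0.
Currency withdrawal $63 billion: reserves −$63B, deposits −$63B.
Totals: Δreserves = −$61.5B, Δdeposits = −$63B.
Δrequired reserves = 10% × −$63B = −$6.3B.
Δexcess reserves = Δreserves − Δrequired = −$61.5B − (−$6.3B) = -$55.2 billion.

-$55.2 billion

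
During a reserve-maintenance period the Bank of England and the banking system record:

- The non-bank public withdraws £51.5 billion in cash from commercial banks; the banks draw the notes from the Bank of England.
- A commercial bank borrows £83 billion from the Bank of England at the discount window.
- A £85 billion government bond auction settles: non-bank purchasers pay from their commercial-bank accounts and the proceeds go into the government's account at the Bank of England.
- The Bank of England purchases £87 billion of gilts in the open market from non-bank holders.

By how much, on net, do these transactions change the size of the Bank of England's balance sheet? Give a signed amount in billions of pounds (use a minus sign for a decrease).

Currency withdrawal £51.5 billion: only the composition of liabilities changes → 0.
Discount-window loan £83 billion: a Bank of England asset is acquired → +£83B.
Government account inflow £85 billion: only the composition of liabilities changes → 0.
Asset purchase (from non-banks) £87 billion: a Bank of England asset is acquired → +£87B.
Net: 0 + 83 + 0 + 87 = +£170 billion.

+£170 billion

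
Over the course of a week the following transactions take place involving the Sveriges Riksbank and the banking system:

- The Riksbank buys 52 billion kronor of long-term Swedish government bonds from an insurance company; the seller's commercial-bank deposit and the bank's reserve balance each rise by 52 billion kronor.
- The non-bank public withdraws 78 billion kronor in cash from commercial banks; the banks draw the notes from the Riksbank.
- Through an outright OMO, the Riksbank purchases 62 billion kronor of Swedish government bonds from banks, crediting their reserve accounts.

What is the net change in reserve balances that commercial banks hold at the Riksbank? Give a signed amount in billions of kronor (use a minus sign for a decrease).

Asset purchase (from non-banks) 52 billion kronor: the Riksbank pays by crediting reserve accounts → +52B.
Currency withdrawal 78 billion kronor: banks swap reserves for currency → −78B.
OMO purchase (from banks) 62 billion kronor: the Riksbank pays by crediting reserve accounts → +62B.
Net: 52 − 78 + 62 = +36 billion.

+36 billion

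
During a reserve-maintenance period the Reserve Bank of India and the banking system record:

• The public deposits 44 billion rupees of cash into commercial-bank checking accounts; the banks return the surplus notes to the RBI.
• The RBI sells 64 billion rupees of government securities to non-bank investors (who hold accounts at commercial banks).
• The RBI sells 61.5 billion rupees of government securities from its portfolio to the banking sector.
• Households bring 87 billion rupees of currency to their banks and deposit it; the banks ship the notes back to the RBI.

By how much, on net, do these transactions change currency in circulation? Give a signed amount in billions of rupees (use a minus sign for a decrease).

RBI balance sheet:
  Assets:      Securities −125.5B
  Liabilities: Bank reserves +5.5B, Currency in circulation −131B
Commercial banking system:
  Assets:      Reserves at CB +5.5B, Securities +61.5B
  Liabilities: Checkable deposits +67B
So the change in currency in circulation is -131 billion.

-131 billion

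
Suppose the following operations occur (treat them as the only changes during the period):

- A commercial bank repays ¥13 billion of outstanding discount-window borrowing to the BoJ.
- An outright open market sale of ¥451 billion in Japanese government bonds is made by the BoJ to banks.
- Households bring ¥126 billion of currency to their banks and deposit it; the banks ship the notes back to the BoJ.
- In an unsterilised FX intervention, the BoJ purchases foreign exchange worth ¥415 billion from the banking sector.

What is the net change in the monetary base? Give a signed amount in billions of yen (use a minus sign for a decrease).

BoJ balance sheet:
  Assets:      Securities −¥451B, Loans to banks −¥13B, Foreign assets +¥415B
  Liabilities: Bank reserves +¥77B, Currency in circulation −¥126B
Commercial banking system:
  Assets:      Reserves at CB +¥77B, Securities +¥451B, Foreign assets −¥415B
  Liabilities: Checkable deposits +¥126B, Borrowings from CB −¥13B
Monetary base = currency + reserves: −¥126B + (+¥77B) = -¥49 billion.

-¥49 billion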